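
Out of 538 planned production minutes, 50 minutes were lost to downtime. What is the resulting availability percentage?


Formula: Availability = (Planned Time - Downtime) / Planned Time * 100
Uptime = 538 - 50 = 488 min
Availability = 488 / 538 * 100 = 90.7%

90.7%


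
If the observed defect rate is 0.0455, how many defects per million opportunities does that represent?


DPMO = defect_rate * 1000000 = 0.0455 * 1000000

45500


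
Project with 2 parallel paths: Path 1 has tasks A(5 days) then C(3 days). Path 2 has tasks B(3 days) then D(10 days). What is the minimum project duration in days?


Path 1 = 5 + 3 = 8 days
Path 2 = 3 + 10 = 13 days
Duration = max(8, 13) = 13 days

13 days


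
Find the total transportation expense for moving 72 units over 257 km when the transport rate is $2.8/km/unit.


TC = dist * cost * units = 257 * 2.8 * 72 = $51811.20

$51811.20


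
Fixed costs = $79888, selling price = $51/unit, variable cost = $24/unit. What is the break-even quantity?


Formula: BEQ = Fixed Costs / (Price - Variable Cost)
Contribution margin = $51 - $24 = $27/unit
BEQ = ceil($79888 / $27/unit) = ceil(2958.81) = 2959 units

2959 units


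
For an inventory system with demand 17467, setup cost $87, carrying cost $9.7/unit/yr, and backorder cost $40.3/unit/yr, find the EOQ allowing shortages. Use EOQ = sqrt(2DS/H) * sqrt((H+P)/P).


Formula: EOQ* = sqrt(2DS/H) * sqrt((H+P)/P)
Base EOQ = sqrt(2*17467*87/9.7) = 559.75 units
Correction = sqrt((9.7+40.3)/40.3) = 1.11386
EOQ* = 559.75 * 1.11386 = 623.5 units

623.5 units


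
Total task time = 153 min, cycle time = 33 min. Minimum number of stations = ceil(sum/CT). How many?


Formula: N_min = ceil(Sum of Task Times / Cycle Time)
N_min = ceil(153 min / 33 min) = ceil(4.6364)
N_min = 5 stations

5


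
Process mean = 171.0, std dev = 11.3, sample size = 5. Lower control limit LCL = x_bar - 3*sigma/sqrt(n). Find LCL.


LCL = 171.0 - 3 * 11.3 / sqrt(5)

155.84


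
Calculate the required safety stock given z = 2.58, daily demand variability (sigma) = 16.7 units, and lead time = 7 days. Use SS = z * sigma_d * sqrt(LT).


Formula: SS = z * sigma_d * sqrt(LT)
sqrt(LT) = sqrt(7) = 2.6458
SS = 2.58 * 16.7 * 2.6458
SS = 114.0 units

114.0 units


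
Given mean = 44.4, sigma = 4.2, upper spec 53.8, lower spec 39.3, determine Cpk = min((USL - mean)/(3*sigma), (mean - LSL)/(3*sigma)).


Cpu = (53.8 - 44.4) / (3 * 4.2) = 0.75
Cpl = (44.4 - 39.3) / (3 * 4.2) = 0.4
Cpk = min(0.75, 0.4) = 0.4

0.4


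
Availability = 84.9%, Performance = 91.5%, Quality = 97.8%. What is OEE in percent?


Formula: OEE = Availability * Performance * Quality / 10000
A * P = 84.9% * 91.5% / 100 = 77.68%
OEE = 77.68% * 97.8% / 100 = 76.0%

76.0%


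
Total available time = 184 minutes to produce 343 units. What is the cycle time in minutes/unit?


Formula: CT = Available Time / Number of Units
CT = 184 min / 343 units
CT = 0.54 min/unit

0.54 min/unit


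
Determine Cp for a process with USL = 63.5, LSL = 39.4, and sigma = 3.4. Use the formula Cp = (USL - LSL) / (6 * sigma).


Cp = (63.5 - 39.4) / (6 * 3.4)

1.18


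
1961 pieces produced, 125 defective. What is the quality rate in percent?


Formula: Quality Rate = Good Pieces / Total Pieces * 100
Good pieces = 1961 - 125 = 1836
QR = 1836 / 1961 * 100 = 93.6%

93.6%


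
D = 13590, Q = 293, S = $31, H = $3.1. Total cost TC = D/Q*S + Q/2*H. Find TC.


TC = 13590/293 * 31 + 293/2 * 3.1

$1892.00


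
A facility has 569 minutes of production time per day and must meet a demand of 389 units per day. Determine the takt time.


Formula: Takt Time = Available Production Time / Customer Demand
Takt = 569 min/day / 389 units/day
Takt = 1.46 min/unit

1.46 min/unit


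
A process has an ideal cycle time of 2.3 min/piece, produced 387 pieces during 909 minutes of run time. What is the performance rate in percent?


Formula: Performance = (Ideal CT * Total Count) / Run Time * 100
Ideal output time = 2.3 * 387 = 890.1 min
Performance = 890.1 / 909 * 100 = 97.9%

97.9%


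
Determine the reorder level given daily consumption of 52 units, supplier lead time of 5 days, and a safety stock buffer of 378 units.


Formula: ROP = (Daily Demand * Lead Time) + Safety Stock
Demand during lead time = 52 * 5 = 260 units
ROP = 260 + 378 = 638 units

638 units


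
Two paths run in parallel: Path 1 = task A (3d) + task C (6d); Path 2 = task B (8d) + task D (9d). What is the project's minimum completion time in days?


Path 1 = 3 + 6 = 9 days
Path 2 = 8 + 9 = 17 days
Duration = max(9, 17) = 17 days

17 days


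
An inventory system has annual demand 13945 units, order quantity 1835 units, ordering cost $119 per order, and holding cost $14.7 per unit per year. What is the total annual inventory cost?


TC = 13945/1835 * 119 + 1835/2 * 14.7

$14391.59


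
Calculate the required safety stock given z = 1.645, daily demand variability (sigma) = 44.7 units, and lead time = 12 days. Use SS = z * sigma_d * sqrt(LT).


Formula: SS = z * sigma_d * sqrt(LT)
sqrt(LT) = sqrt(12) = 3.4641
SS = 1.645 * 44.7 * 3.4641
SS = 254.7 units

254.7 units


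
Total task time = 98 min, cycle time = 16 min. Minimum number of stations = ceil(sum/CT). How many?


Formula: N_min = ceil(Sum of Task Times / Cycle Time)
N_min = ceil(98 min / 16 min) = ceil(6.125)
N_min = 7 stations

7


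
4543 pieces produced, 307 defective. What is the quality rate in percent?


Formula: Quality Rate = Good Pieces / Total Pieces * 100
Good pieces = 4543 - 307 = 4236
QR = 4236 / 4543 * 100 = 93.2%

93.2%


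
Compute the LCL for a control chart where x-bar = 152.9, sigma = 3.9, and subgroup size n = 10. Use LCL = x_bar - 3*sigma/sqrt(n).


LCL = 152.9 - 3 * 3.9 / sqrt(10)

149.2


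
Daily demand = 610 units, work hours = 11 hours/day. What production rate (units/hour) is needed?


Formula: Production Rate = Daily Demand / Available Hours
Rate = 610 units/day / 11 hours/day
Rate = 55.5 units/hour

55.5 units/hour


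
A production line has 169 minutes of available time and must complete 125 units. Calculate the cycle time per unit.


Formula: CT = Available Time / Number of Units
CT = 169 min / 125 units
CT = 1.35 min/unit

1.35 min/unit


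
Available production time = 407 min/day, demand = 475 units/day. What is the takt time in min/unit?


Formula: Takt Time = Available Production Time / Customer Demand
Takt = 407 min/day / 475 units/day
Takt = 0.86 min/unit

0.86 min/unit


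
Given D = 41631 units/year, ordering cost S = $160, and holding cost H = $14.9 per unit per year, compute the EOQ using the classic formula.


Formula: EOQ = sqrt(2 * D * S / H)
Numerator: 2 * 41631 * 160 = 13321920
2DS/H = 13321920 / 14.9 = 894088.6
EOQ = sqrt(894088.6) = 945.6 units

945.6 units


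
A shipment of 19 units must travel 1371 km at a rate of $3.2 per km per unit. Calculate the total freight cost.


TC = dist * cost * units = 1371 * 3.2 * 19 = $83356.80

$83356.80


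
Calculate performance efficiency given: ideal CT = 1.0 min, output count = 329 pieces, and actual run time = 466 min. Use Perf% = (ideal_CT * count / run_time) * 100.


Formula: Performance = (Ideal CT * Total Count) / Run Time * 100
Ideal output time = 1.0 * 329 = 329.0 min
Performance = 329.0 / 466 * 100 = 70.6%

70.6%


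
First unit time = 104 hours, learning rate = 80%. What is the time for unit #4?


Formula: T_n = T_1 * (learning_rate)^(log2(n)) where learning_rate = rate/100
Doublings = log2(4) = 2
T_n = 104 * 0.8^2
T_n = 104 * 0.64 = 66.6 hours

66.6 hours


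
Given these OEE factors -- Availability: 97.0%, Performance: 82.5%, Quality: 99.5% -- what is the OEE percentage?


Formula: OEE = Availability * Performance * Quality / 10000
A * P = 97.0% * 82.5% / 100 = 80.03%
OEE = 80.03% * 99.5% / 100 = 79.6%

79.6%


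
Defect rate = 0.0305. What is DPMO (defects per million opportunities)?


DPMO = defect_rate * 1000000 = 0.0305 * 1000000

30500


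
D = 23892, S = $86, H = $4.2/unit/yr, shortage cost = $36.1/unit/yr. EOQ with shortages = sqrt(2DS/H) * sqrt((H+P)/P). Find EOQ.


Formula: EOQ* = sqrt(2DS/H) * sqrt((H+P)/P)
Base EOQ = sqrt(2*23892*86/4.2) = 989.16 units
Correction = sqrt((4.2+36.1)/36.1) = 1.05657
EOQ* = 989.16 * 1.05657 = 1045.1 units

1045.1 units


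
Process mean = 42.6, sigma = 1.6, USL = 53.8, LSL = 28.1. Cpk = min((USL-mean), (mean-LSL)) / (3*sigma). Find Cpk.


Cpu = (53.8 - 42.6) / (3 * 1.6) = 2.33
Cpl = (42.6 - 28.1) / (3 * 1.6) = 3.02
Cpk = min(2.33, 3.02) = 2.33

2.33


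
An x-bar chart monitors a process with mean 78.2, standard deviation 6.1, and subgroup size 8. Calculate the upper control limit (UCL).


UCL = 78.2 + 3 * 6.1 / sqrt(8)

84.67


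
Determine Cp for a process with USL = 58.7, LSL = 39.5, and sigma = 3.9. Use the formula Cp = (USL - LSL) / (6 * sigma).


Cp = (58.7 - 39.5) / (6 * 3.9)

0.82


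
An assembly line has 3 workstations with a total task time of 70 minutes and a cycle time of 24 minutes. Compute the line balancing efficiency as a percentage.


Formula: Efficiency = Sum of Task Times / (N_stations * CT) * 100
Total station capacity = 3 stations * 24 min = 72 min
Efficiency = 70 / 72 * 100 = 97.2%

97.2%


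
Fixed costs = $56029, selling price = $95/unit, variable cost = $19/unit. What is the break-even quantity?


Formula: BEQ = Fixed Costs / (Price - Variable Cost)
Contribution margin = $95 - $19 = $76/unit
BEQ = ceil($56029 / $76/unit) = ceil(737.22) = 738 units

738 units


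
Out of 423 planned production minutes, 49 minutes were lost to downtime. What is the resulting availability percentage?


Formula: Availability = (Planned Time - Downtime) / Planned Time * 100
Uptime = 423 - 49 = 374 min
Availability = 374 / 423 * 100 = 88.4%

88.4%


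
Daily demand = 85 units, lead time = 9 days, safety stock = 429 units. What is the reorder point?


Formula: ROP = (Daily Demand * Lead Time) + Safety Stock
Demand during lead time = 85 * 9 = 765 units
ROP = 765 + 429 = 1194 units

1194 units


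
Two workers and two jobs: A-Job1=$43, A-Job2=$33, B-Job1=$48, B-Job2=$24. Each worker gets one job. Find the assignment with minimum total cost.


Option 1: A->1 + B->2 = $43 + $24 = $67
Option 2: A->2 + B->1 = $33 + $48 = $81
Min cost = min($67, $81) = $67

$67


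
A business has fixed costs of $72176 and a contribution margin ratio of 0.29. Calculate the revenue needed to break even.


Formula: BER = Fixed Costs / Contribution Margin Ratio
BER = $72176 / 0.29
BER = $248882.76 (to the nearest cent)

$248882.76


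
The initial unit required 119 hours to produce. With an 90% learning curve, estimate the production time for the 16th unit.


Formula: T_n = T_1 * (learning_rate)^(log2(n)) where learning_rate = rate/100
Doublings = log2(16) = 4
T_n = 119 * 0.9^4
T_n = 119 * 0.6561 = 78.1 hours

78.1 hours


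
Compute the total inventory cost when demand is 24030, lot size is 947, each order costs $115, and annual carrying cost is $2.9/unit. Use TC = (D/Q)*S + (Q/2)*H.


TC = 24030/947 * 115 + 947/2 * 2.9

$4291.26


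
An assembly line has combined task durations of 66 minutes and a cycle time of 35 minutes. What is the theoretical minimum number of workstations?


Formula: N_min = ceil(Sum of Task Times / Cycle Time)
N_min = ceil(66 min / 35 min) = ceil(1.8857)
N_min = 2 stations

2


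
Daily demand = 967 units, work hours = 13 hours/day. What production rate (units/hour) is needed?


Formula: Production Rate = Daily Demand / Available Hours
Rate = 967 units/day / 13 hours/day
Rate = 74.4 units/hour

74.4 units/hour


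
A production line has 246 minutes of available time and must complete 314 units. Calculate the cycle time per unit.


Formula: CT = Available Time / Number of Units
CT = 246 min / 314 units
CT = 0.78 min/unit

0.78 min/unit


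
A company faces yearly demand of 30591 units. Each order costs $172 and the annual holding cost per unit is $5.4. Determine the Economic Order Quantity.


Formula: EOQ = sqrt(2 * D * S / H)
Numerator: 2 * 30591 * 172 = 10523304
2DS/H = 10523304 / 5.4 = 1948760.0
EOQ = sqrt(1948760.0) = 1396.0 units

1396.0 units


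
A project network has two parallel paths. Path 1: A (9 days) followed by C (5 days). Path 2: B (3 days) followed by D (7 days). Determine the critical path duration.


Path 1 = 9 + 5 = 14 days
Path 2 = 3 + 7 = 10 days
Duration = max(14, 10) = 14 days

14 days


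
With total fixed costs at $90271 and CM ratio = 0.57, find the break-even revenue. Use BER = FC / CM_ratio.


Formula: BER = Fixed Costs / Contribution Margin Ratio
BER = $90271 / 0.57
BER = $158370.18 (to the nearest cent)

$158370.18


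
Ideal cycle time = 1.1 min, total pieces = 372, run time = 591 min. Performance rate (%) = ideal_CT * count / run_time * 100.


Formula: Performance = (Ideal CT * Total Count) / Run Time * 100
Ideal output time = 1.1 * 372 = 409.2 min
Performance = 409.2 / 591 * 100 = 69.2%

69.2%


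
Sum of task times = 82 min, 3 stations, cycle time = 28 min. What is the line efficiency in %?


Formula: Efficiency = Sum of Task Times / (N_stations * CT) * 100
Total station capacity = 3 stations * 28 min = 84 min
Efficiency = 82 / 84 * 100 = 97.6%

97.6%


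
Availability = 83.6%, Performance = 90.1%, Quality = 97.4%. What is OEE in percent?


Formula: OEE = Availability * Performance * Quality / 10000
A * P = 83.6% * 90.1% / 100 = 75.32%
OEE = 75.32% * 97.4% / 100 = 73.4%

73.4%


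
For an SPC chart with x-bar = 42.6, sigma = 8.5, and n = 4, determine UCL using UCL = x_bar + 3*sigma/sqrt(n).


UCL = 42.6 + 3 * 8.5 / sqrt(4)

55.35


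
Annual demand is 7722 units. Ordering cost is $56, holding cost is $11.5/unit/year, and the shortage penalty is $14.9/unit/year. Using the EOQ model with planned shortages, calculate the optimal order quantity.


Formula: EOQ* = sqrt(2DS/H) * sqrt((H+P)/P)
Base EOQ = sqrt(2*7722*56/11.5) = 274.24 units
Correction = sqrt((11.5+14.9)/14.9) = 1.33109
EOQ* = 274.24 * 1.33109 = 365.0 units

365.0 units


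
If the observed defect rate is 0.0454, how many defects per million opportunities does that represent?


DPMO = defect_rate * 1000000 = 0.0454 * 1000000

45400


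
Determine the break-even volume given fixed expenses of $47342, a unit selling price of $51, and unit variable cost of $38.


Formula: BEQ = Fixed Costs / (Price - Variable Cost)
Contribution margin = $51 - $38 = $13/unit
BEQ = ceil($47342 / $13/unit) = ceil(3641.69) = 3642 units

3642 units


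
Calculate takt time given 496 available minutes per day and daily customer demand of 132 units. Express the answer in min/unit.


Formula: Takt Time = Available Production Time / Customer Demand
Takt = 496 min/day / 132 units/day
Takt = 3.76 min/unit

3.76 min/unit


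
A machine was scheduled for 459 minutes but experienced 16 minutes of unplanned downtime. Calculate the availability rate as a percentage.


Formula: Availability = (Planned Time - Downtime) / Planned Time * 100
Uptime = 459 - 16 = 443 min
Availability = 443 / 459 * 100 = 96.5%

96.5%


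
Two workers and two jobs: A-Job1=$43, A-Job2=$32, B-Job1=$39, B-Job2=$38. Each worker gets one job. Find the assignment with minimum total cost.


Option 1: A->1 + B->2 = $43 + $38 = $81
Option 2: A->2 + B->1 = $32 + $39 = $71
Min cost = min($81, $71) = $71

$71


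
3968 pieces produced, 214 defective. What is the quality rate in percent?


Formula: Quality Rate = Good Pieces / Total Pieces * 100
Good pieces = 3968 - 214 = 3754
QR = 3754 / 3968 * 100 = 94.6%

94.6%


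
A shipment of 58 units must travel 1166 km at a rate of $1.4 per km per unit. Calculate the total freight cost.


TC = dist * cost * units = 1166 * 1.4 * 58 = $94679.20

$94679.20


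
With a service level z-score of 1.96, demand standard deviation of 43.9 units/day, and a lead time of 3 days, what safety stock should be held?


Formula: SS = z * sigma_d * sqrt(LT)
sqrt(LT) = sqrt(3) = 1.7321
SS = 1.96 * 43.9 * 1.7321
SS = 149.0 units

149.0 units


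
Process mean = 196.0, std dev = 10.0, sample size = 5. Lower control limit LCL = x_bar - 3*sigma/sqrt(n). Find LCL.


LCL = 196.0 - 3 * 10.0 / sqrt(5)

182.58


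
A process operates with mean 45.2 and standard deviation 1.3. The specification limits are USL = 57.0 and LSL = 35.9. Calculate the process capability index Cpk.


Cpu = (57.0 - 45.2) / (3 * 1.3) = 3.03
Cpl = (45.2 - 35.9) / (3 * 1.3) = 2.38
Cpk = min(3.03, 2.38) = 2.38

2.38


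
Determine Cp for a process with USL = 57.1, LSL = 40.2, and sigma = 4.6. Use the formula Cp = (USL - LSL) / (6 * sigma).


Cp = (57.1 - 40.2) / (6 * 4.6)

0.61


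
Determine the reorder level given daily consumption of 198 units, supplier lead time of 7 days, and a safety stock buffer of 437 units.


Formula: ROP = (Daily Demand * Lead Time) + Safety Stock
Demand during lead time = 198 * 7 = 1386 units
ROP = 1386 + 437 = 1823 units

1823 units


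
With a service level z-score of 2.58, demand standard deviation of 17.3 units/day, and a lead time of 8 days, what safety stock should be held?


Formula: SS = z * sigma_d * sqrt(LT)
sqrt(LT) = sqrt(8) = 2.8284
SS = 2.58 * 17.3 * 2.8284
SS = 126.2 units

126.2 units


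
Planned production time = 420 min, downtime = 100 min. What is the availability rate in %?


Formula: Availability = (Planned Time - Downtime) / Planned Time * 100
Uptime = 420 - 100 = 320 min
Availability = 320 / 420 * 100 = 76.2%

76.2%


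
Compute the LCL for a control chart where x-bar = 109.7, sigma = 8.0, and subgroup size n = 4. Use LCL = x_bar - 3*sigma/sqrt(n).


LCL = 109.7 - 3 * 8.0 / sqrt(4)

97.7


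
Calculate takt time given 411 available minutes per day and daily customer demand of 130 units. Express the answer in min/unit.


Formula: Takt Time = Available Production Time / Customer Demand
Takt = 411 min/day / 130 units/day
Takt = 3.16 min/unit

3.16 min/unit


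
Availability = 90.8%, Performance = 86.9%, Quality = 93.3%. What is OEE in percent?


Formula: OEE = Availability * Performance * Quality / 10000
A * P = 90.8% * 86.9% / 100 = 78.91%
OEE = 78.91% * 93.3% / 100 = 73.6%

73.6%


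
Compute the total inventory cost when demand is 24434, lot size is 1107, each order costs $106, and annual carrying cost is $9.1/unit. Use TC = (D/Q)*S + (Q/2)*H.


TC = 24434/1107 * 106 + 1107/2 * 9.1

$7376.51


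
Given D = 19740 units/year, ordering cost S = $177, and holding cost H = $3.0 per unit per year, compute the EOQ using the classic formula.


Formula: EOQ = sqrt(2 * D * S / H)
Numerator: 2 * 19740 * 177 = 6987960
2DS/H = 6987960 / 3.0 = 2329320.0
EOQ = sqrt(2329320.0) = 1526.2 units

1526.2 units


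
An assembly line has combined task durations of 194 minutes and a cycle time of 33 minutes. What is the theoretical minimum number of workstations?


Formula: N_min = ceil(Sum of Task Times / Cycle Time)
N_min = ceil(194 min / 33 min) = ceil(5.8788)
N_min = 6 stations

6


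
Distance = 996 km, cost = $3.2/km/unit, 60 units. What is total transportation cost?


TC = dist * cost * units = 996 * 3.2 * 60 = $191232.00

$191232.00


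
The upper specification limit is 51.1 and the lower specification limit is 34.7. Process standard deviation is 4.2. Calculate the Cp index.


Cp = (51.1 - 34.7) / (6 * 4.2)

0.65


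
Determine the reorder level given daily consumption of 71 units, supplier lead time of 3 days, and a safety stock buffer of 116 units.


Formula: ROP = (Daily Demand * Lead Time) + Safety Stock
Demand during lead time = 71 * 3 = 213 units
ROP = 213 + 116 = 329 units

329 units


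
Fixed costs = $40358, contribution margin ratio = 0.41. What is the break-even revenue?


Formula: BER = Fixed Costs / Contribution Margin Ratio
BER = $40358 / 0.41
BER = $98434.15 (to the nearest cent)

$98434.15


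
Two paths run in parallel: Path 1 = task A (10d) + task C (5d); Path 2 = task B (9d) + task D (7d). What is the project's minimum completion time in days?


Path 1 = 10 + 5 = 15 days
Path 2 = 9 + 7 = 16 days
Duration = max(15, 16) = 16 days

16 days


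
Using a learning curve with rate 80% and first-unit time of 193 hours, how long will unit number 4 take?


Formula: T_n = T_1 * (learning_rate)^(log2(n)) where learning_rate = rate/100
Doublings = log2(4) = 2
T_n = 193 * 0.8^2
T_n = 193 * 0.64 = 123.5 hours

123.5 hours


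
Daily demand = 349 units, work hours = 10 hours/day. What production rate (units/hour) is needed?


Formula: Production Rate = Daily Demand / Available Hours
Rate = 349 units/day / 10 hours/day
Rate = 34.9 units/hour

34.9 units/hour


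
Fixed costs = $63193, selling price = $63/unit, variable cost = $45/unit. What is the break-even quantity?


Formula: BEQ = Fixed Costs / (Price - Variable Cost)
Contribution margin = $63 - $45 = $18/unit
BEQ = ceil($63193 / $18/unit) = ceil(3510.72) = 3511 units

3511 units


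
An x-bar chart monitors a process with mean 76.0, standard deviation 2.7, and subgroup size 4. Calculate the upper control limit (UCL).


UCL = 76.0 + 3 * 2.7 / sqrt(4)

80.05


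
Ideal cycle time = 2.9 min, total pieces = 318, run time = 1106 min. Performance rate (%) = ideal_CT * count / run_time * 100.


Formula: Performance = (Ideal CT * Total Count) / Run Time * 100
Ideal output time = 2.9 * 318 = 922.2 min
Performance = 922.2 / 1106 * 100 = 83.4%

83.4%


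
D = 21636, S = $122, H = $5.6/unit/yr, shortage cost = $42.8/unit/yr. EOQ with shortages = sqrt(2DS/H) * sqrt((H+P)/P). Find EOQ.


Formula: EOQ* = sqrt(2DS/H) * sqrt((H+P)/P)
Base EOQ = sqrt(2*21636*122/5.6) = 970.93 units
Correction = sqrt((5.6+42.8)/42.8) = 1.06341
EOQ* = 970.93 * 1.06341 = 1032.5 units

1032.5 units


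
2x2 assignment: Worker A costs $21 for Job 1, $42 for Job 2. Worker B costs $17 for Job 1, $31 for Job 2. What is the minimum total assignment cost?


Option 1: A->1 + B->2 = $21 + $31 = $52
Option 2: A->2 + B->1 = $42 + $17 = $59
Min cost = min($52, $59) = $52

$52


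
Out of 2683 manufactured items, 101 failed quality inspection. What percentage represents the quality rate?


Formula: Quality Rate = Good Pieces / Total Pieces * 100
Good pieces = 2683 - 101 = 2582
QR = 2582 / 2683 * 100 = 96.2%

96.2%


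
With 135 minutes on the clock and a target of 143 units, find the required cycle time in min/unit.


Formula: CT = Available Time / Number of Units
CT = 135 min / 143 units
CT = 0.94 min/unit

0.94 min/unit


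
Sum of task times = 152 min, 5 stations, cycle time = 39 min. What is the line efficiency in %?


Formula: Efficiency = Sum of Task Times / (N_stations * CT) * 100
Total station capacity = 5 stations * 39 min = 195 min
Efficiency = 152 / 195 * 100 = 77.9%

77.9%


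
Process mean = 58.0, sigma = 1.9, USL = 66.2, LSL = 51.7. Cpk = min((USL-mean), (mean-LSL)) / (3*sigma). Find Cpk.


Cpu = (66.2 - 58.0) / (3 * 1.9) = 1.44
Cpl = (58.0 - 51.7) / (3 * 1.9) = 1.11
Cpk = min(1.44, 1.11) = 1.11

1.11


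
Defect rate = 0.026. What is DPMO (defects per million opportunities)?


DPMO = defect_rate * 1000000 = 0.026 * 1000000

26000


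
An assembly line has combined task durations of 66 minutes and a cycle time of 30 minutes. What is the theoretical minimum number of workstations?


Formula: N_min = ceil(Sum of Task Times / Cycle Time)
N_min = ceil(66 min / 30 min) = ceil(2.2)
N_min = 3 stations

3


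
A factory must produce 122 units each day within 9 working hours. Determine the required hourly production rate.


Formula: Production Rate = Daily Demand / Available Hours
Rate = 122 units/day / 9 hours/day
Rate = 13.6 units/hour

13.6 units/hour


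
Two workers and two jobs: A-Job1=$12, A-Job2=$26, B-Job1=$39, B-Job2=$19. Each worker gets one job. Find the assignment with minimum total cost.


Option 1: A->1 + B->2 = $12 + $19 = $31
Option 2: A->2 + B->1 = $26 + $39 = $65
Min cost = min($31, $65) = $31

$31


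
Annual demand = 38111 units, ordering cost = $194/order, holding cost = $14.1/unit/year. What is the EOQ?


Formula: EOQ = sqrt(2 * D * S / H)
Numerator: 2 * 38111 * 194 = 14787068
2DS/H = 14787068 / 14.1 = 1048728.2
EOQ = sqrt(1048728.2) = 1024.1 units

1024.1 units


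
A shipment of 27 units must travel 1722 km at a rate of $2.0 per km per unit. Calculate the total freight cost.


TC = dist * cost * units = 1722 * 2.0 * 27 = $92988.00

$92988.00


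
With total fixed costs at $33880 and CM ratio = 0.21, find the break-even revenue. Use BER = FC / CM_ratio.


Formula: BER = Fixed Costs / Contribution Margin Ratio
BER = $33880 / 0.21
BER = $161333.33 (to the nearest cent)

$161333.33


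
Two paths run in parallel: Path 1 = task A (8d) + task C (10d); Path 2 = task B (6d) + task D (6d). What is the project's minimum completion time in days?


Path 1 = 8 + 10 = 18 days
Path 2 = 6 + 6 = 12 days
Duration = max(18, 12) = 18 days

18 days


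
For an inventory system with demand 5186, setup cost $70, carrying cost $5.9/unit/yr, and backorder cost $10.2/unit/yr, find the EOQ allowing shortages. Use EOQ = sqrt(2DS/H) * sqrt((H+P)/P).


Formula: EOQ* = sqrt(2DS/H) * sqrt((H+P)/P)
Base EOQ = sqrt(2*5186*70/5.9) = 350.8 units
Correction = sqrt((5.9+10.2)/10.2) = 1.25636
EOQ* = 350.8 * 1.25636 = 440.7 units

440.7 units


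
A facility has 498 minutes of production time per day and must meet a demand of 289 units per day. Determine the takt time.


Formula: Takt Time = Available Production Time / Customer Demand
Takt = 498 min/day / 289 units/day
Takt = 1.72 min/unit

1.72 min/unit


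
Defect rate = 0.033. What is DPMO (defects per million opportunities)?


DPMO = defect_rate * 1000000 = 0.033 * 1000000

33000


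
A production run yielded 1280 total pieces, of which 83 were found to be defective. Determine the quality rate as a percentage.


Formula: Quality Rate = Good Pieces / Total Pieces * 100
Good pieces = 1280 - 83 = 1197
QR = 1197 / 1280 * 100 = 93.5%

93.5%


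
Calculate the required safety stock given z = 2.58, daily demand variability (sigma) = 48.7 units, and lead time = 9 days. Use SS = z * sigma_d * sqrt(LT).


Formula: SS = z * sigma_d * sqrt(LT)
sqrt(LT) = sqrt(9) = 3.0
SS = 2.58 * 48.7 * 3.0
SS = 376.9 units

376.9 units


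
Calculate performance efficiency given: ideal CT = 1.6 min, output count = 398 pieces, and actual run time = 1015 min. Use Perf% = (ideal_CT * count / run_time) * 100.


Formula: Performance = (Ideal CT * Total Count) / Run Time * 100
Ideal output time = 1.6 * 398 = 636.8 min
Performance = 636.8 / 1015 * 100 = 62.7%

62.7%


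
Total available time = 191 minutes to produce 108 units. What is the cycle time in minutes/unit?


Formula: CT = Available Time / Number of Units
CT = 191 min / 108 units
CT = 1.77 min/unit

1.77 min/unit


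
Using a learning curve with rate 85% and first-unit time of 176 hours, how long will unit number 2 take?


Formula: T_n = T_1 * (learning_rate)^(log2(n)) where learning_rate = rate/100
Doublings = log2(2) = 1
T_n = 176 * 0.85^1
T_n = 176 * 0.85 = 149.6 hours

149.6 hours


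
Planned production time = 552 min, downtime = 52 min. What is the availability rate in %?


Formula: Availability = (Planned Time - Downtime) / Planned Time * 100
Uptime = 552 - 52 = 500 min
Availability = 500 / 552 * 100 = 90.6%

90.6%


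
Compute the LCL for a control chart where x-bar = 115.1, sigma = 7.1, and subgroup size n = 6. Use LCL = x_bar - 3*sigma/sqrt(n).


LCL = 115.1 - 3 * 7.1 / sqrt(6)

106.4


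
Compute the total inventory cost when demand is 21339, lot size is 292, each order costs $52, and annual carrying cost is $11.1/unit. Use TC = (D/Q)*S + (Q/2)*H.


TC = 21339/292 * 52 + 292/2 * 11.1

$5420.70


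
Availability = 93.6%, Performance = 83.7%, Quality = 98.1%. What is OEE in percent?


Formula: OEE = Availability * Performance * Quality / 10000
A * P = 93.6% * 83.7% / 100 = 78.34%
OEE = 78.34% * 98.1% / 100 = 76.9%

76.9%


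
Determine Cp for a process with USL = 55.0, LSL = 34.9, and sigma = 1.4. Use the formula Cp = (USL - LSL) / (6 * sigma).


Cp = (55.0 - 34.9) / (6 * 1.4)

2.39


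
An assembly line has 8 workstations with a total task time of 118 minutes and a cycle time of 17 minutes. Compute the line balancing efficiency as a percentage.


Formula: Efficiency = Sum of Task Times / (N_stations * CT) * 100
Total station capacity = 8 stations * 17 min = 136 min
Efficiency = 118 / 136 * 100 = 86.8%

86.8%


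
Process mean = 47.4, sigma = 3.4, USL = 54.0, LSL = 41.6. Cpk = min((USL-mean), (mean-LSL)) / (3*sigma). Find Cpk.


Cpu = (54.0 - 47.4) / (3 * 3.4) = 0.65
Cpl = (47.4 - 41.6) / (3 * 3.4) = 0.57
Cpk = min(0.65, 0.57) = 0.57

0.57


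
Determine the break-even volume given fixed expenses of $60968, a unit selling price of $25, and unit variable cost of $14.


Formula: BEQ = Fixed Costs / (Price - Variable Cost)
Contribution margin = $25 - $14 = $11/unit
BEQ = ceil($60968 / $11/unit) = ceil(5542.55) = 5543 units

5543 units


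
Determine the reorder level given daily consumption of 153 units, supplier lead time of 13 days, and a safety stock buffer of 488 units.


Formula: ROP = (Daily Demand * Lead Time) + Safety Stock
Demand during lead time = 153 * 13 = 1989 units
ROP = 1989 + 488 = 2477 units

2477 units


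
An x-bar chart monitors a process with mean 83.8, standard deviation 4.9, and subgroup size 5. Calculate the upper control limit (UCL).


UCL = 83.8 + 3 * 4.9 / sqrt(5)

90.37


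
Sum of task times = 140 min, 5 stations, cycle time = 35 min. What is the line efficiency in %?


Formula: Efficiency = Sum of Task Times / (N_stations * CT) * 100
Total station capacity = 5 stations * 35 min = 175 min
Efficiency = 140 / 175 * 100 = 80.0%

80.0%


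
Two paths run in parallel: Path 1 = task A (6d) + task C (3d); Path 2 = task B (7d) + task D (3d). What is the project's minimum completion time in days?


Path 1 = 6 + 3 = 9 days
Path 2 = 7 + 3 = 10 days
Duration = max(9, 10) = 10 days

10 days


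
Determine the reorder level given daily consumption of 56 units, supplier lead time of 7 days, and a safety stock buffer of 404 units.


Formula: ROP = (Daily Demand * Lead Time) + Safety Stock
Demand during lead time = 56 * 7 = 392 units
ROP = 392 + 404 = 796 units

796 units


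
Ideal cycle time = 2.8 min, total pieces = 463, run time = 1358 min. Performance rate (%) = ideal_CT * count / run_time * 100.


Formula: Performance = (Ideal CT * Total Count) / Run Time * 100
Ideal output time = 2.8 * 463 = 1296.4 min
Performance = 1296.4 / 1358 * 100 = 95.5%

95.5%


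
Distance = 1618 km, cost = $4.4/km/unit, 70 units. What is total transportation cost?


TC = dist * cost * units = 1618 * 4.4 * 70 = $498344.00

$498344.00


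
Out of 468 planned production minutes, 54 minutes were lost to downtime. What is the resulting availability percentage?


Formula: Availability = (Planned Time - Downtime) / Planned Time * 100
Uptime = 468 - 54 = 414 min
Availability = 414 / 468 * 100 = 88.5%

88.5%


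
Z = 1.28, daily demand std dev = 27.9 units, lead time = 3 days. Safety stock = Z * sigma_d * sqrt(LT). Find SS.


Formula: SS = z * sigma_d * sqrt(LT)
sqrt(LT) = sqrt(3) = 1.7321
SS = 1.28 * 27.9 * 1.7321
SS = 61.9 units

61.9 units


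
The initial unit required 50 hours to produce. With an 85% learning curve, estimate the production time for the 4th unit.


Formula: T_n = T_1 * (learning_rate)^(log2(n)) where learning_rate = rate/100
Doublings = log2(4) = 2
T_n = 50 * 0.85^2
T_n = 50 * 0.7225 = 36.1 hours

36.1 hours


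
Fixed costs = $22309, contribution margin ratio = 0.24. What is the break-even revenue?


Formula: BER = Fixed Costs / Contribution Margin Ratio
BER = $22309 / 0.24
BER = $92954.17 (to the nearest cent)

$92954.17


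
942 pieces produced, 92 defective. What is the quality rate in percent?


Formula: Quality Rate = Good Pieces / Total Pieces * 100
Good pieces = 942 - 92 = 850
QR = 850 / 942 * 100 = 90.2%

90.2%


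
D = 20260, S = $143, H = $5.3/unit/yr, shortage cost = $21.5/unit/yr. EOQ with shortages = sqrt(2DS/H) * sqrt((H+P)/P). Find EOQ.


Formula: EOQ* = sqrt(2DS/H) * sqrt((H+P)/P)
Base EOQ = sqrt(2*20260*143/5.3) = 1045.6 units
Correction = sqrt((5.3+21.5)/21.5) = 1.11647
EOQ* = 1045.6 * 1.11647 = 1167.4 units

1167.4 units


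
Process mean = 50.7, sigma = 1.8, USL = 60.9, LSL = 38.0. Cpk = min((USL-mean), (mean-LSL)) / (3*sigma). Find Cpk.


Cpu = (60.9 - 50.7) / (3 * 1.8) = 1.89
Cpl = (50.7 - 38.0) / (3 * 1.8) = 2.35
Cpk = min(1.89, 2.35) = 1.89

1.89


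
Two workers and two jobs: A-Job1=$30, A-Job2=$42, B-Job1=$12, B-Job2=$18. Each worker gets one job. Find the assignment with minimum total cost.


Option 1: A->1 + B->2 = $30 + $18 = $48
Option 2: A->2 + B->1 = $42 + $12 = $54
Min cost = min($48, $54) = $48

$48


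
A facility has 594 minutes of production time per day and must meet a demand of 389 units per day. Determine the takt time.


Formula: Takt Time = Available Production Time / Customer Demand
Takt = 594 min/day / 389 units/day
Takt = 1.53 min/unit

1.53 min/unit


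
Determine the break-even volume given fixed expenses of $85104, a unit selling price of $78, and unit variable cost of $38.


Formula: BEQ = Fixed Costs / (Price - Variable Cost)
Contribution margin = $78 - $38 = $40/unit
BEQ = ceil($85104 / $40/unit) = ceil(2127.6) = 2128 units

2128 units


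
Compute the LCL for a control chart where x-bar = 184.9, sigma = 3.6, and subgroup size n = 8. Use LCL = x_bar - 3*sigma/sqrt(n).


LCL = 184.9 - 3 * 3.6 / sqrt(8)

181.08


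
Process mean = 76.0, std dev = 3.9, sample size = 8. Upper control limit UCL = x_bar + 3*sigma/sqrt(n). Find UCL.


UCL = 76.0 + 3 * 3.9 / sqrt(8)

80.14


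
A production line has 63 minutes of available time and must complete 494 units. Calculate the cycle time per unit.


Formula: CT = Available Time / Number of Units
CT = 63 min / 494 units
CT = 0.13 min/unit

0.13 min/unit


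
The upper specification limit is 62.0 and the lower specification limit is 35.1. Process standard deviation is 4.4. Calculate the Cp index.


Cp = (62.0 - 35.1) / (6 * 4.4)

1.02


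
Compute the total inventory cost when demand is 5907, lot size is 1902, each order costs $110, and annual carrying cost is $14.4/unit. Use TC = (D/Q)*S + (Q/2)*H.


TC = 5907/1902 * 110 + 1902/2 * 14.4

$14036.02


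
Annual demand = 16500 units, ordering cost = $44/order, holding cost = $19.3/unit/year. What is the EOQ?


Formula: EOQ = sqrt(2 * D * S / H)
Numerator: 2 * 16500 * 44 = 1452000
2DS/H = 1452000 / 19.3 = 75233.2
EOQ = sqrt(75233.2) = 274.3 units

274.3 units


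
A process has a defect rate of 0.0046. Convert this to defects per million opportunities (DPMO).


DPMO = defect_rate * 1000000 = 0.0046 * 1000000

4600


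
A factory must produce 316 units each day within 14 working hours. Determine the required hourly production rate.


Formula: Production Rate = Daily Demand / Available Hours
Rate = 316 units/day / 14 hours/day
Rate = 22.6 units/hour

22.6 units/hour


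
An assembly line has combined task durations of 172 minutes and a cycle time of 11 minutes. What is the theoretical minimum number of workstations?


Formula: N_min = ceil(Sum of Task Times / Cycle Time)
N_min = ceil(172 min / 11 min) = ceil(15.6364)
N_min = 16 stations

16


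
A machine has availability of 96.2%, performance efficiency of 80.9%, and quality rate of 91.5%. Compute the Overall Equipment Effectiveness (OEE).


Formula: OEE = Availability * Performance * Quality / 10000
A * P = 96.2% * 80.9% / 100 = 77.83%
OEE = 77.83% * 91.5% / 100 = 71.2%

71.2%


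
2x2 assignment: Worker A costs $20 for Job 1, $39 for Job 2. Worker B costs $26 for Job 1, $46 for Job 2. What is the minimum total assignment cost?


Option 1: A->1 + B->2 = $20 + $46 = $66
Option 2: A->2 + B->1 = $39 + $26 = $65
Min cost = min($66, $65) = $65

$65


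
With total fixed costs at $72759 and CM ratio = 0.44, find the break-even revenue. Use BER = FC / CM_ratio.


Formula: BER = Fixed Costs / Contribution Margin Ratio
BER = $72759 / 0.44
BER = $165361.36 (to the nearest cent)

$165361.36


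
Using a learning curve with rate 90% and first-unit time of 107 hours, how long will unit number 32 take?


Formula: T_n = T_1 * (learning_rate)^(log2(n)) where learning_rate = rate/100
Doublings = log2(32) = 5
T_n = 107 * 0.9^5
T_n = 107 * 0.5905 = 63.2 hours

63.2 hours


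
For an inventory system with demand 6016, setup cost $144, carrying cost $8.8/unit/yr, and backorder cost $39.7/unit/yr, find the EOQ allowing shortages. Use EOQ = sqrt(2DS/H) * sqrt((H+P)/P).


Formula: EOQ* = sqrt(2DS/H) * sqrt((H+P)/P)
Base EOQ = sqrt(2*6016*144/8.8) = 443.72 units
Correction = sqrt((8.8+39.7)/39.7) = 1.10529
EOQ* = 443.72 * 1.10529 = 490.4 units

490.4 units


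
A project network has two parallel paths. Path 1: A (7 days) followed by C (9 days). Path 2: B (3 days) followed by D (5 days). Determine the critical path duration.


Path 1 = 7 + 9 = 16 days
Path 2 = 3 + 5 = 8 days
Duration = max(16, 8) = 16 days

16 days


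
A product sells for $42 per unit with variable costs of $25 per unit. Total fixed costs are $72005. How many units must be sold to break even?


Formula: BEQ = Fixed Costs / (Price - Variable Cost)
Contribution margin = $42 - $25 = $17/unit
BEQ = ceil($72005 / $17/unit) = ceil(4235.59) = 4236 units

4236 units


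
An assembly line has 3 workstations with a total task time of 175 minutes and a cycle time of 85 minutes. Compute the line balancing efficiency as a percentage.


Formula: Efficiency = Sum of Task Times / (N_stations * CT) * 100
Total station capacity = 3 stations * 85 min = 255 min
Efficiency = 175 / 255 * 100 = 68.6%

68.6%


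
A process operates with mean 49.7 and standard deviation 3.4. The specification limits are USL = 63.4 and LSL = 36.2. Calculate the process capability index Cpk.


Cpu = (63.4 - 49.7) / (3 * 3.4) = 1.34
Cpl = (49.7 - 36.2) / (3 * 3.4) = 1.32
Cpk = min(1.34, 1.32) = 1.32

1.32


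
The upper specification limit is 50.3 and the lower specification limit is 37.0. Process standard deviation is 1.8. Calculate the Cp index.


Cp = (50.3 - 37.0) / (6 * 1.8)

1.23


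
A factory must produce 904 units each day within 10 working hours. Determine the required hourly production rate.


Formula: Production Rate = Daily Demand / Available Hours
Rate = 904 units/day / 10 hours/day
Rate = 90.4 units/hour

90.4 units/hour


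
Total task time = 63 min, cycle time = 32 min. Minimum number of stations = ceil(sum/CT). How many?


Formula: N_min = ceil(Sum of Task Times / Cycle Time)
N_min = ceil(63 min / 32 min) = ceil(1.9688)
N_min = 2 stations

2


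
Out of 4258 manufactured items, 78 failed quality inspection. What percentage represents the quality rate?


Formula: Quality Rate = Good Pieces / Total Pieces * 100
Good pieces = 4258 - 78 = 4180
QR = 4180 / 4258 * 100 = 98.2%

98.2%


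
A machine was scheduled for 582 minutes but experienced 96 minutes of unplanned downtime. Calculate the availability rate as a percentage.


Formula: Availability = (Planned Time - Downtime) / Planned Time * 100
Uptime = 582 - 96 = 486 min
Availability = 486 / 582 * 100 = 83.5%

83.5%


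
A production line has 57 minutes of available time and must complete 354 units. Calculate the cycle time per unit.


Formula: CT = Available Time / Number of Units
CT = 57 min / 354 units
CT = 0.16 min/unit

0.16 min/unit


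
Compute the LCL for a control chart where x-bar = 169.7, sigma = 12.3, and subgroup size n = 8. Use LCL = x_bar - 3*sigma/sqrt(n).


LCL = 169.7 - 3 * 12.3 / sqrt(8)

156.65
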